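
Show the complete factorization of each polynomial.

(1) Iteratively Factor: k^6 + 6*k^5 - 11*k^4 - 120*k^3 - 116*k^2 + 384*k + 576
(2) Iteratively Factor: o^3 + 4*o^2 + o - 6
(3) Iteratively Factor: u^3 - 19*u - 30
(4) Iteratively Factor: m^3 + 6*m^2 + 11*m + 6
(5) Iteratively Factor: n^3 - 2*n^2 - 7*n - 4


(1) = (k + 2)*(k^5 + 4*k^4 - 19*k^3 - 82*k^2 + 48*k + 288) = (k + 2)*(k + 3)*(k^4 + k^3 - 22*k^2 - 16*k + 96) = (k - 2)*(k + 2)*(k + 3)*(k^3 + 3*k^2 - 16*k - 48) = (k - 2)*(k + 2)*(k + 3)*(k + 4)*(k^2 - k - 12) = (k - 2)*(k + 2)*(k + 3)^2*(k + 4)*(k - 4)
(2) = (o - 1)*(o^2 + 5*o + 6) = (o - 1)*(o + 3)*(o + 2)
(3) = (u - 5)*(u^2 + 5*u + 6) = (u - 5)*(u + 2)*(u + 3)
(4) = (m + 3)*(m^2 + 3*m + 2) = (m + 1)*(m + 3)*(m + 2)
(5) = (n + 1)*(n^2 - 3*n - 4) = (n + 1)^2*(n - 4)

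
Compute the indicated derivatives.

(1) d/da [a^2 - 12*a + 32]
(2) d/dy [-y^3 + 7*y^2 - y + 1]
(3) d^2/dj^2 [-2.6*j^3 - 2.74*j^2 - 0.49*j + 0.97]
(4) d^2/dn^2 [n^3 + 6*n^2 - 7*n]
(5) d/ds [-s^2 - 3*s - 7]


(1) = 2*a - 12
(2) = -3*y^2 + 14*y - 1
(3) = -15.6*j - 5.48
(4) = 6*n + 12
(5) = -2*s - 3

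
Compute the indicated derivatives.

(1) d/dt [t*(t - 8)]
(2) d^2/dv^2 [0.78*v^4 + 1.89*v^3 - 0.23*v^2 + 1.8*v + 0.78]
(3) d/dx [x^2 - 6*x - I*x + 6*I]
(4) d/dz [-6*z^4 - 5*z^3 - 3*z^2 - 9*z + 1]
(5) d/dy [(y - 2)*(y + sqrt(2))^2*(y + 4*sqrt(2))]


(1) = 2*t - 8
(2) = 9.36*v^2 + 11.34*v - 0.46
(3) = 2*x - 6 - I
(4) = -24*z^3 - 15*z^2 - 6*z - 9
(5) = 4*y^3 - 6*y^2 + 18*sqrt(2)*y^2 - 24*sqrt(2)*y + 36*y - 36 + 8*sqrt(2)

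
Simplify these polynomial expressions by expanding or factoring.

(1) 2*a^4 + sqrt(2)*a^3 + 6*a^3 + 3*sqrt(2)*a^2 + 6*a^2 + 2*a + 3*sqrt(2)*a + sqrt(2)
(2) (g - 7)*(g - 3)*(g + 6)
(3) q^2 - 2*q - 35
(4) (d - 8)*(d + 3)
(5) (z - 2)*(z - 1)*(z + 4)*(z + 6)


(1) = (a + 1)^2*(sqrt(2)*a + 1)*(sqrt(2)*a + sqrt(2))
(2) = g^3 - 4*g^2 - 39*g + 126
(3) = (q - 7)*(q + 5)
(4) = d^2 - 5*d - 24
(5) = z^4 + 7*z^3 - 4*z^2 - 52*z + 48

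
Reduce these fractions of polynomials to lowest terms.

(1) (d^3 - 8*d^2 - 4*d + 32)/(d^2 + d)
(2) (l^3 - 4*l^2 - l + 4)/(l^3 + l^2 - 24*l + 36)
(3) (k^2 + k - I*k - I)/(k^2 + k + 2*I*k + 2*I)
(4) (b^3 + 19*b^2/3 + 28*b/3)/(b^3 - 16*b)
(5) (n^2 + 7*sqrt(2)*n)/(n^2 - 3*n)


(1) = (d^3 - 8*d^2 - 4*d + 32)/(d^2 + d)
(2) = (l^3 - 4*l^2 - l + 4)/(l^3 + l^2 - 24*l + 36)
(3) = (k - I)/(k + 2*I)
(4) = (3*b + 7)/(3*b - 12)
(5) = (n + 7*sqrt(2))/(n - 3)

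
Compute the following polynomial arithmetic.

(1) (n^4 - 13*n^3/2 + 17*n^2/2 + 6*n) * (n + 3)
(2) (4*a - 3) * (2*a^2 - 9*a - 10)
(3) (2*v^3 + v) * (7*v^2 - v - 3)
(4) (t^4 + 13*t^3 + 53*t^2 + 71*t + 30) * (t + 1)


(1) = n^5 - 7*n^4/2 - 11*n^3 + 63*n^2/2 + 18*n
(2) = 8*a^3 - 42*a^2 - 13*a + 30
(3) = 14*v^5 - 2*v^4 + v^3 - v^2 - 3*v
(4) = t^5 + 14*t^4 + 66*t^3 + 124*t^2 + 101*t + 30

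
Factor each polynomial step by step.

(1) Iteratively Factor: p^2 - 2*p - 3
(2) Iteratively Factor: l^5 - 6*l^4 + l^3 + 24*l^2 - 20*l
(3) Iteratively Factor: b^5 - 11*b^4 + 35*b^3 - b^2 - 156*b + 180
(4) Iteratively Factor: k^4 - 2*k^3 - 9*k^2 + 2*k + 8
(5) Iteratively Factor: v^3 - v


(1) = (p + 1)*(p - 3)
(2) = (l + 2)*(l^4 - 8*l^3 + 17*l^2 - 10*l) = (l - 2)*(l + 2)*(l^3 - 6*l^2 + 5*l) = (l - 2)*(l - 1)*(l + 2)*(l^2 - 5*l) = l*(l - 2)*(l - 1)*(l + 2)*(l - 5)
(3) = (b - 5)*(b^4 - 6*b^3 + 5*b^2 + 24*b - 36) = (b - 5)*(b - 3)*(b^3 - 3*b^2 - 4*b + 12) = (b - 5)*(b - 3)*(b - 2)*(b^2 - b - 6) = (b - 5)*(b - 3)*(b - 2)*(b + 2)*(b - 3)
(4) = (k + 2)*(k^3 - 4*k^2 - k + 4) = (k - 4)*(k + 2)*(k^2 - 1) = (k - 4)*(k - 1)*(k + 2)*(k + 1)
(5) = (v + 1)*(v^2 - v) = (v - 1)*(v + 1)*(v)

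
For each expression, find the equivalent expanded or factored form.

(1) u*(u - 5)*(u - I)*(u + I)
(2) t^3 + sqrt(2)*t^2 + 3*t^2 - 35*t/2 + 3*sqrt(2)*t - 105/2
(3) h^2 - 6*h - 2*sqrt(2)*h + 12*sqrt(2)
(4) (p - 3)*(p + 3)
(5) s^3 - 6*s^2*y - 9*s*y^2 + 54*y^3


(1) = u^4 - 5*u^3 + u^2 - 5*u
(2) = (t + 3)*(t - 5*sqrt(2)/2)*(t + 7*sqrt(2)/2)
(3) = (h - 6)*(h - 2*sqrt(2))
(4) = p^2 - 9
(5) = (s - 6*y)*(s - 3*y)*(s + 3*y)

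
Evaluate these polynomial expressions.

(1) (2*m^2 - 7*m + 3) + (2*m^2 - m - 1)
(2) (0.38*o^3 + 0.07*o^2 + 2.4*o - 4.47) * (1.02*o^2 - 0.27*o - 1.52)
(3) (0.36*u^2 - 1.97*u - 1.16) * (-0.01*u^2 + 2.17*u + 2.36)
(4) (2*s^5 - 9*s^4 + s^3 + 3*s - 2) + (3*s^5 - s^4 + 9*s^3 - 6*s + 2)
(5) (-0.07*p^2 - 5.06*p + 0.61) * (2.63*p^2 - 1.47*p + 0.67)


(1) = 4*m^2 - 8*m + 2
(2) = 0.3876*o^5 - 0.0312*o^4 + 1.8515*o^3 - 5.3138*o^2 - 2.4411*o + 6.7944
(3) = -0.0036*u^4 + 0.8009*u^3 - 3.4137*u^2 - 7.1664*u - 2.7376
(4) = 5*s^5 - 10*s^4 + 10*s^3 - 3*s
(5) = -0.1841*p^4 - 13.2049*p^3 + 8.9956*p^2 - 4.2869*p + 0.4087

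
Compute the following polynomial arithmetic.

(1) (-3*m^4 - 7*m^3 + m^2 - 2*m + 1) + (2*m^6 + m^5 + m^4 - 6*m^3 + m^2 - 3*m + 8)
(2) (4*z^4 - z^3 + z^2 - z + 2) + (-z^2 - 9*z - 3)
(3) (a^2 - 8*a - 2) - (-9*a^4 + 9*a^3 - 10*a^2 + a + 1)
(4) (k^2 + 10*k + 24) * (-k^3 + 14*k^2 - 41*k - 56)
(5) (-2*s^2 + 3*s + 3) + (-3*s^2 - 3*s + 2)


(1) = 2*m^6 + m^5 - 2*m^4 - 13*m^3 + 2*m^2 - 5*m + 9
(2) = 4*z^4 - z^3 - 10*z - 1
(3) = 9*a^4 - 9*a^3 + 11*a^2 - 9*a - 3
(4) = -k^5 + 4*k^4 + 75*k^3 - 130*k^2 - 1544*k - 1344
(5) = 5 - 5*s^2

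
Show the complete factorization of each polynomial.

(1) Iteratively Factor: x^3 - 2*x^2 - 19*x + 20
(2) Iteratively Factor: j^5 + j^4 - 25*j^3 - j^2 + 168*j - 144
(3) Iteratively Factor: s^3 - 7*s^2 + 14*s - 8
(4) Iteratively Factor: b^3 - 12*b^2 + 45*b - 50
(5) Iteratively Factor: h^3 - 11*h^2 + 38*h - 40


(1) = (x - 5)*(x^2 + 3*x - 4) = (x - 5)*(x + 4)*(x - 1)
(2) = (j - 1)*(j^4 + 2*j^3 - 23*j^2 - 24*j + 144) = (j - 1)*(j + 4)*(j^3 - 2*j^2 - 15*j + 36) = (j - 3)*(j - 1)*(j + 4)*(j^2 + j - 12) = (j - 3)*(j - 1)*(j + 4)^2*(j - 3)
(3) = (s - 2)*(s^2 - 5*s + 4) = (s - 4)*(s - 2)*(s - 1)
(4) = (b - 2)*(b^2 - 10*b + 25) = (b - 5)*(b - 2)*(b - 5)
(5) = (h - 5)*(h^2 - 6*h + 8) = (h - 5)*(h - 4)*(h - 2)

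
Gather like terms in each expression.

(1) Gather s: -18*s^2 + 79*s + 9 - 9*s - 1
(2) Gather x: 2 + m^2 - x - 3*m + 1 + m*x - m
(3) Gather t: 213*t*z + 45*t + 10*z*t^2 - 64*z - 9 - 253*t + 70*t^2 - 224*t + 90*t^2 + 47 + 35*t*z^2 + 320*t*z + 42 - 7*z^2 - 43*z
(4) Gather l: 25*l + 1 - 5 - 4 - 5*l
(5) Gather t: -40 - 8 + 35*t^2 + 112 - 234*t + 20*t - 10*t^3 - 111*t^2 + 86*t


(1) = -18*s^2 + 70*s + 8
(2) = m^2 - 4*m + x*(m - 1) + 3
(3) = t^2*(10*z + 160) + t*(35*z^2 + 533*z - 432) - 7*z^2 - 107*z + 80
(4) = 20*l - 8
(5) = -10*t^3 - 76*t^2 - 128*t + 64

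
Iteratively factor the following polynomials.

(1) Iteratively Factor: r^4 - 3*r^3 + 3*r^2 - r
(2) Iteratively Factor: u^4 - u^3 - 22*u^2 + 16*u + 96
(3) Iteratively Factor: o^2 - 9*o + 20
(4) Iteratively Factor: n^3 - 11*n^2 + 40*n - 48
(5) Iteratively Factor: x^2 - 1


(1) = (r - 1)*(r^3 - 2*r^2 + r) = r*(r - 1)*(r^2 - 2*r + 1) = r*(r - 1)^2*(r - 1)
(2) = (u - 3)*(u^3 + 2*u^2 - 16*u - 32) = (u - 4)*(u - 3)*(u^2 + 6*u + 8) = (u - 4)*(u - 3)*(u + 2)*(u + 4)
(3) = (o - 4)*(o - 5)
(4) = (n - 4)*(n^2 - 7*n + 12) = (n - 4)^2*(n - 3)
(5) = (x - 1)*(x + 1)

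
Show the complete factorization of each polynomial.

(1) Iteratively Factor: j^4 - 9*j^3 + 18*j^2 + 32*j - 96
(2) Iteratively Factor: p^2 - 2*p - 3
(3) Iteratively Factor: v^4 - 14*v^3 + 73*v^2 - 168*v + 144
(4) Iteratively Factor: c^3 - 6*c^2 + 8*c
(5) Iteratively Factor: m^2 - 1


(1) = (j - 3)*(j^3 - 6*j^2 + 32) = (j - 3)*(j + 2)*(j^2 - 8*j + 16) = (j - 4)*(j - 3)*(j + 2)*(j - 4)
(2) = (p - 3)*(p + 1)
(3) = (v - 3)*(v^3 - 11*v^2 + 40*v - 48) = (v - 4)*(v - 3)*(v^2 - 7*v + 12) = (v - 4)*(v - 3)^2*(v - 4)
(4) = (c)*(c^2 - 6*c + 8) = c*(c - 2)*(c - 4)
(5) = (m + 1)*(m - 1)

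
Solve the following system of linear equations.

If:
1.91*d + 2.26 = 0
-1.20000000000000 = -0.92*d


Then:
No Solution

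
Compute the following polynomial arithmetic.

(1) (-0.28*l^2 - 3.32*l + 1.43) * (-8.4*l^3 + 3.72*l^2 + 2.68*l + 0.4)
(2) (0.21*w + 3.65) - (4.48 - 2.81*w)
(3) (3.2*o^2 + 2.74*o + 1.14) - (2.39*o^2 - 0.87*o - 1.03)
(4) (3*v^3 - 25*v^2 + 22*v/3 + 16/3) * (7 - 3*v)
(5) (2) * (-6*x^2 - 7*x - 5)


(1) = 2.352*l^5 + 26.8464*l^4 - 25.1128*l^3 - 3.69*l^2 + 2.5044*l + 0.572
(2) = 3.02*w - 0.83
(3) = 0.81*o^2 + 3.61*o + 2.17
(4) = -9*v^4 + 96*v^3 - 197*v^2 + 106*v/3 + 112/3
(5) = -12*x^2 - 14*x - 10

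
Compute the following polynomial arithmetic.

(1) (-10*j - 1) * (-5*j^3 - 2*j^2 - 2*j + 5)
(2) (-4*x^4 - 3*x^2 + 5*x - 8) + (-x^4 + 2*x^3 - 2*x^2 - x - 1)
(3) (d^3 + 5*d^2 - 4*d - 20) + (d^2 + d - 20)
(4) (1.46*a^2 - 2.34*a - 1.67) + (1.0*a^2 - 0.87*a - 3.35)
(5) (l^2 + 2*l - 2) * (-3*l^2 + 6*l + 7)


(1) = 50*j^4 + 25*j^3 + 22*j^2 - 48*j - 5
(2) = -5*x^4 + 2*x^3 - 5*x^2 + 4*x - 9
(3) = d^3 + 6*d^2 - 3*d - 40
(4) = 2.46*a^2 - 3.21*a - 5.02
(5) = -3*l^4 + 25*l^2 + 2*l - 14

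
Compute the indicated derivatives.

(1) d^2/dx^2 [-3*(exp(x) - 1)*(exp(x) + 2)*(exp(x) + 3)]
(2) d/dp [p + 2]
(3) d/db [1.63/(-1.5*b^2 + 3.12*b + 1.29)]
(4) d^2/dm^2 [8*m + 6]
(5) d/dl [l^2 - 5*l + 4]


(1) = (-27*exp(2*x) - 48*exp(x) - 3)*exp(x)
(2) = 1
(3) = (4.89*b - 5.0856)/(-1.5*b^2 + 3.12*b + 1.29)^2
(4) = 0
(5) = 2*l - 5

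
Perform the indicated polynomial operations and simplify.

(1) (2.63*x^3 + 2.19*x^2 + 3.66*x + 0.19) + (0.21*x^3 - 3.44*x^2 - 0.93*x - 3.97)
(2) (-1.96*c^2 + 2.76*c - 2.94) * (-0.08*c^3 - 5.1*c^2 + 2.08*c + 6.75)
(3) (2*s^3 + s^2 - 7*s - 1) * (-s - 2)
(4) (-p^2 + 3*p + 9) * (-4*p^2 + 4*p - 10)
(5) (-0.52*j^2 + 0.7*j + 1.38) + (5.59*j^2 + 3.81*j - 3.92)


(1) = 2.84*x^3 - 1.25*x^2 + 2.73*x - 3.78
(2) = 0.1568*c^5 + 9.7752*c^4 - 17.9176*c^3 + 7.5048*c^2 + 12.5148*c - 19.845
(3) = -2*s^4 - 5*s^3 + 5*s^2 + 15*s + 2
(4) = 4*p^4 - 16*p^3 - 14*p^2 + 6*p - 90
(5) = 5.07*j^2 + 4.51*j - 2.54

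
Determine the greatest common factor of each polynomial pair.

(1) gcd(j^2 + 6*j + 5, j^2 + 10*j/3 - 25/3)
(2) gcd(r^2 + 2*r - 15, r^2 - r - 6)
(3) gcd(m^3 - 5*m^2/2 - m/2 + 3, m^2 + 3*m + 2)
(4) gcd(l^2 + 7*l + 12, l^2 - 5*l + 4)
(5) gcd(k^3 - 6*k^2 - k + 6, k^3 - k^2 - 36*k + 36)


(1) = gcd((j + 1)*(j + 5), (j - 5/3)*(j + 5)) = j + 5
(2) = gcd((r - 3)*(r + 5), (r - 3)*(r + 2)) = r - 3
(3) = gcd((m - 2)*(m - 3/2)*(m + 1), (m + 1)*(m + 2)) = m + 1
(4) = gcd((l + 3)*(l + 4), (l - 4)*(l - 1)) = 1
(5) = k^2 - 7*k + 6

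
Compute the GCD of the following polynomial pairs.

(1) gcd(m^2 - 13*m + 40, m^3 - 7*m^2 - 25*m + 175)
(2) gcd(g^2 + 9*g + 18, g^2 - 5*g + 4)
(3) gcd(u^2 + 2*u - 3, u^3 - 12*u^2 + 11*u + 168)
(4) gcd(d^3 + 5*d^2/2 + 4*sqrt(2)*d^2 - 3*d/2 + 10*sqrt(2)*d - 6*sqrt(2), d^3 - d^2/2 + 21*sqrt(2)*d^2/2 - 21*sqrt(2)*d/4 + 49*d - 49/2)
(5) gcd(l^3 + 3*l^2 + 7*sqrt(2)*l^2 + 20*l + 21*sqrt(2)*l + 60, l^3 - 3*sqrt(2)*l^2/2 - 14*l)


(1) = m - 5
(2) = 1
(3) = u + 3
(4) = gcd((d - 1/2)*(d + 3)*(d + 4*sqrt(2)), (d - 1/2)*(d + 7*sqrt(2)/2)*(d + 7*sqrt(2))) = d - 1/2
(5) = l + 2*sqrt(2)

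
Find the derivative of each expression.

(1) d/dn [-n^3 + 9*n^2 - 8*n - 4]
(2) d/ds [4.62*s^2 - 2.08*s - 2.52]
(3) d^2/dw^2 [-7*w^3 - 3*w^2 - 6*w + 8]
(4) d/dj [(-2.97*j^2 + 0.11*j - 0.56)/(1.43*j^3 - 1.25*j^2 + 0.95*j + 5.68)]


(1) = -3*n^2 + 18*n - 8
(2) = 9.24*s - 2.08
(3) = -42*w - 6
(4) = (4.2471*j^4 - 0.3146*j^3 - 0.2816*j^2 - 35.1392*j + 1.1568)/(2.0449*j^6 - 3.575*j^5 + 4.2795*j^4 + 13.8698*j^3 - 13.2975*j^2 + 10.792*j + 32.2624)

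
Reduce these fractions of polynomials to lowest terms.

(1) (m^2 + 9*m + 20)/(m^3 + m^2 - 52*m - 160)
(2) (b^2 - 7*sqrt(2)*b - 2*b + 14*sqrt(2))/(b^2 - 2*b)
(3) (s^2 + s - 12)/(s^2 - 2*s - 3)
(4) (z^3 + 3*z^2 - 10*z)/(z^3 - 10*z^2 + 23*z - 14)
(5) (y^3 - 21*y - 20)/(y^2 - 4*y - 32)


(1) = 1/(m - 8)
(2) = (b - 7*sqrt(2))/b
(3) = (s + 4)/(s + 1)
(4) = (z^2 + 5*z)/(z^2 - 8*z + 7)
(5) = (y^2 - 4*y - 5)/(y - 8)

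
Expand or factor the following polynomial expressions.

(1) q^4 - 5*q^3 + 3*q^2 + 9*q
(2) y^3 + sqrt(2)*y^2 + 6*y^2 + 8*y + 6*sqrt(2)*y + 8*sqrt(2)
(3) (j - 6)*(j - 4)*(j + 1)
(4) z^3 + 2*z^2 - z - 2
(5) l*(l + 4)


(1) = q*(q - 3)^2*(q + 1)
(2) = (y + 2)*(y + 4)*(y + sqrt(2))
(3) = j^3 - 9*j^2 + 14*j + 24
(4) = (z - 1)*(z + 1)*(z + 2)
(5) = l^2 + 4*l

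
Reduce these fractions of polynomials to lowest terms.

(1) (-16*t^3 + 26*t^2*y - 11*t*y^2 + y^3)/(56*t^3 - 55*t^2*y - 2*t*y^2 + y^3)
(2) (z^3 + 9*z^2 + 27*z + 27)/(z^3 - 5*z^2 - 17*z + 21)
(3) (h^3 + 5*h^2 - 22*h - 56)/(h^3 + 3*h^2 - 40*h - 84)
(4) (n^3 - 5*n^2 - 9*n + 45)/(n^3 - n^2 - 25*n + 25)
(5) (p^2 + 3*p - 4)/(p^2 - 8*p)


(1) = (-2*t + y)/(7*t + y)
(2) = (z^2 + 6*z + 9)/(z^2 - 8*z + 7)
(3) = (h - 4)/(h - 6)
(4) = (n^2 - 9)/(n^2 + 4*n - 5)
(5) = (p^2 + 3*p - 4)/(p^2 - 8*p)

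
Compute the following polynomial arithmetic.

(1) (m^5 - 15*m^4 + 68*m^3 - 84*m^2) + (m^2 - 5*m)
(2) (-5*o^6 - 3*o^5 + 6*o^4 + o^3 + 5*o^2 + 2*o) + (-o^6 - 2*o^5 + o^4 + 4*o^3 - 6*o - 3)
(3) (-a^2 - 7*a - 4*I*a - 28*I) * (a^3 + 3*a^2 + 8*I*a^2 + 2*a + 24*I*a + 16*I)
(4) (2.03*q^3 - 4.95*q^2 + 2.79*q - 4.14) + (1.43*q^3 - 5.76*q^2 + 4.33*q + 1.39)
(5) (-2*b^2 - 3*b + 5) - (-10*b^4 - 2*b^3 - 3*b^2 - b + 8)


(1) = m^5 - 15*m^4 + 68*m^3 - 83*m^2 - 5*m
(2) = -6*o^6 - 5*o^5 + 7*o^4 + 5*o^3 + 5*o^2 - 4*o - 3
(3) = -a^5 - 10*a^4 - 12*I*a^4 + 9*a^3 - 120*I*a^3 + 306*a^2 - 276*I*a^2 + 736*a - 168*I*a + 448
(4) = 3.46*q^3 - 10.71*q^2 + 7.12*q - 2.75
(5) = 10*b^4 + 2*b^3 + b^2 - 2*b - 3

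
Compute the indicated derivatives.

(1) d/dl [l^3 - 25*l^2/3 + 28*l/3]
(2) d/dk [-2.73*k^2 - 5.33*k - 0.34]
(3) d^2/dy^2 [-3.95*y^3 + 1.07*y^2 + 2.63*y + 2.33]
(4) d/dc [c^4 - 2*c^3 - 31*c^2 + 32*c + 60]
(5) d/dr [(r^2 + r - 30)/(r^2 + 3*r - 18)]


(1) = 3*l^2 - 50*l/3 + 28/3
(2) = -5.46*k - 5.33
(3) = 2.14 - 23.7*y
(4) = 4*c^3 - 6*c^2 - 62*c + 32
(5) = 2/(r^2 - 6*r + 9)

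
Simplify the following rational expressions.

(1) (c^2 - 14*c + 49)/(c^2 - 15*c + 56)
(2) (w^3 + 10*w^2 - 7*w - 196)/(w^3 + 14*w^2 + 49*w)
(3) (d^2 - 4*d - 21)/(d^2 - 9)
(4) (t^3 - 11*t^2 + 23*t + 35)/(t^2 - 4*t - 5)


(1) = (c - 7)/(c - 8)
(2) = (w - 4)/w
(3) = (d - 7)/(d - 3)
(4) = t - 7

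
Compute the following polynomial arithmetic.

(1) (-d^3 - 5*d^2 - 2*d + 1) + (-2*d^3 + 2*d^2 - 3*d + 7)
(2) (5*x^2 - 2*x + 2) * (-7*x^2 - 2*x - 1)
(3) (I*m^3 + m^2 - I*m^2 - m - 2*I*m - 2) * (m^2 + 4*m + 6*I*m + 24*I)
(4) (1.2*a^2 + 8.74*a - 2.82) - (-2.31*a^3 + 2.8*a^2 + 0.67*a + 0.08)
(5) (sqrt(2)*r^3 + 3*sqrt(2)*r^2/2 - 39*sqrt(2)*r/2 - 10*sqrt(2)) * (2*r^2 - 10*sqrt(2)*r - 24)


(1) = -3*d^3 - 3*d^2 - 5*d + 8
(2) = -35*x^4 + 4*x^3 - 15*x^2 - 2*x - 2
(3) = I*m^5 - 5*m^4 + 3*I*m^4 - 15*m^3 + 30*m^2 + 10*I*m^2 + 40*m - 36*I*m - 48*I
(4) = 2.31*a^3 - 1.6*a^2 + 8.07*a - 2.9
(5) = 2*sqrt(2)*r^5 - 20*r^4 + 3*sqrt(2)*r^4 - 63*sqrt(2)*r^3 - 30*r^3 - 56*sqrt(2)*r^2 + 390*r^2 + 200*r + 468*sqrt(2)*r + 240*sqrt(2)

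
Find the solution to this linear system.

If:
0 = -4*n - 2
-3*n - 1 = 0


Then:
No Solution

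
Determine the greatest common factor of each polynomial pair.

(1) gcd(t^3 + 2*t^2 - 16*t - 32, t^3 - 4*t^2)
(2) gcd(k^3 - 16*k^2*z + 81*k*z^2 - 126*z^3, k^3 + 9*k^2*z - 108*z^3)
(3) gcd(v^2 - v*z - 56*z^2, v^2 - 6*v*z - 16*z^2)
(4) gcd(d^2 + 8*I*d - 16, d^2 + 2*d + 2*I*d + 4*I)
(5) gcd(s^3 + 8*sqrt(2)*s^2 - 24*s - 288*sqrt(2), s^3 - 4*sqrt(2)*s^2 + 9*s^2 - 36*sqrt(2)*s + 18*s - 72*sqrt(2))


(1) = gcd((t - 4)*(t + 2)*(t + 4), t^2*(t - 4)) = t - 4
(2) = -k + 3*z
(3) = gcd((v - 8*z)*(v + 7*z), (v - 8*z)*(v + 2*z)) = -v + 8*z
(4) = 1
(5) = s - 4*sqrt(2)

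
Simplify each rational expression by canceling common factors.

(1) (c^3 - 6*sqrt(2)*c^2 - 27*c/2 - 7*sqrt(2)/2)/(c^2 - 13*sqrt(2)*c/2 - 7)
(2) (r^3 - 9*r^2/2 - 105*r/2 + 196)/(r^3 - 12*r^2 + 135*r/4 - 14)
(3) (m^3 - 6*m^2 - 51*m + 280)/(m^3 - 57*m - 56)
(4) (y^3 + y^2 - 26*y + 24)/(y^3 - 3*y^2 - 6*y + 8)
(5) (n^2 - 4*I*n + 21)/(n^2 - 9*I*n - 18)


(1) = c + sqrt(2)/2
(2) = (2*r + 14)/(2*r - 1)
(3) = (m - 5)/(m + 1)
(4) = (y + 6)/(y + 2)
(5) = (n^2 - 4*I*n + 21)/(n^2 - 9*I*n - 18)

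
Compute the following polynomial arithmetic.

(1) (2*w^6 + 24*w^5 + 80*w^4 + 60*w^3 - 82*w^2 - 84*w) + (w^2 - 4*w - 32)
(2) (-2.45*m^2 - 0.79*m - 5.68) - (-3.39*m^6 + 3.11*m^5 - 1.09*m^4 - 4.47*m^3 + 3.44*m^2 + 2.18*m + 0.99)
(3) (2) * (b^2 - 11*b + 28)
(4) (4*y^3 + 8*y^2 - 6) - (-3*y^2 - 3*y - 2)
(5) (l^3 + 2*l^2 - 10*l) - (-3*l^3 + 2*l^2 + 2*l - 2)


(1) = 2*w^6 + 24*w^5 + 80*w^4 + 60*w^3 - 81*w^2 - 88*w - 32
(2) = 3.39*m^6 - 3.11*m^5 + 1.09*m^4 + 4.47*m^3 - 5.89*m^2 - 2.97*m - 6.67
(3) = 2*b^2 - 22*b + 56
(4) = 4*y^3 + 11*y^2 + 3*y - 4
(5) = 4*l^3 - 12*l + 2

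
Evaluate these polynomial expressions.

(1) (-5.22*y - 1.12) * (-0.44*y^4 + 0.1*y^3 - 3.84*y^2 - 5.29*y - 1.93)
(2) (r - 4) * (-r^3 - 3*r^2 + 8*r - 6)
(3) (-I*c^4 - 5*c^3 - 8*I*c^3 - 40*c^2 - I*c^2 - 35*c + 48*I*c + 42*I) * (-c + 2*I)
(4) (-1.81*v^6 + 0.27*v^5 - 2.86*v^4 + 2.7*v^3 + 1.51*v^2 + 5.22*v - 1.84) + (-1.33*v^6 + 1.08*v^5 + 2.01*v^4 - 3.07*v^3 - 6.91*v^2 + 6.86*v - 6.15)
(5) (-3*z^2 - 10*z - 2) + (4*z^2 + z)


(1) = 2.2968*y^5 - 0.0292*y^4 + 19.9328*y^3 + 31.9146*y^2 + 15.9994*y + 2.1616
(2) = -r^4 + r^3 + 20*r^2 - 38*r + 24
(3) = I*c^5 + 7*c^4 + 8*I*c^4 + 56*c^3 - 9*I*c^3 + 37*c^2 - 128*I*c^2 - 96*c - 112*I*c - 84
(4) = -3.14*v^6 + 1.35*v^5 - 0.85*v^4 - 0.37*v^3 - 5.4*v^2 + 12.08*v - 7.99
(5) = z^2 - 9*z - 2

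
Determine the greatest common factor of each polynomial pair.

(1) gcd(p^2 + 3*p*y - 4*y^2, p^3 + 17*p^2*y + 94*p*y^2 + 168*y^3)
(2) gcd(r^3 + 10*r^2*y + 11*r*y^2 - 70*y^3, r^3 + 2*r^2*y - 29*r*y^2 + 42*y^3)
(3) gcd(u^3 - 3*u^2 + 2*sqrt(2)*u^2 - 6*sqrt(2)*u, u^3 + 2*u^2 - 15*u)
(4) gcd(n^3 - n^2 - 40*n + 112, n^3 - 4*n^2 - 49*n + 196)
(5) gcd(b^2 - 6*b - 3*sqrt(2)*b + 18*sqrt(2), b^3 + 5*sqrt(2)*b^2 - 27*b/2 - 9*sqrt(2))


(1) = p + 4*y
(2) = -r^2 - 5*r*y + 14*y^2
(3) = u^2 - 3*u
(4) = n^2 + 3*n - 28
(5) = 1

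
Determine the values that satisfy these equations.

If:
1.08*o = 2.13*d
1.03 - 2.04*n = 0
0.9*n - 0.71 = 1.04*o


Then:
d = -0.12
n = 0.50
o = -0.25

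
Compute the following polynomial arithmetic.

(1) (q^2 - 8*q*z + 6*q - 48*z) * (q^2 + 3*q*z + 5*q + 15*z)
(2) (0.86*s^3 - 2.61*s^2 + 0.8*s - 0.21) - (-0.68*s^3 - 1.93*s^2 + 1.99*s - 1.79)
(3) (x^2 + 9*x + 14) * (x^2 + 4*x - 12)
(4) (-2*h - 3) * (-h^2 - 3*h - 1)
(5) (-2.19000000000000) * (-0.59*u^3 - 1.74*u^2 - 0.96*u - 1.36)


(1) = q^4 - 5*q^3*z + 11*q^3 - 24*q^2*z^2 - 55*q^2*z + 30*q^2 - 264*q*z^2 - 150*q*z - 720*z^2
(2) = 1.54*s^3 - 0.68*s^2 - 1.19*s + 1.58
(3) = x^4 + 13*x^3 + 38*x^2 - 52*x - 168
(4) = 2*h^3 + 9*h^2 + 11*h + 3
(5) = 1.2921*u^3 + 3.8106*u^2 + 2.1024*u + 2.9784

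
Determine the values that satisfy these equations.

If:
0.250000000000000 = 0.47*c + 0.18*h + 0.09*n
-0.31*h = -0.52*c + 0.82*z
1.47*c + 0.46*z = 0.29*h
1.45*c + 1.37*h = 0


Then:
c = 0.00
h = 0.00
n = 2.78
z = 0.00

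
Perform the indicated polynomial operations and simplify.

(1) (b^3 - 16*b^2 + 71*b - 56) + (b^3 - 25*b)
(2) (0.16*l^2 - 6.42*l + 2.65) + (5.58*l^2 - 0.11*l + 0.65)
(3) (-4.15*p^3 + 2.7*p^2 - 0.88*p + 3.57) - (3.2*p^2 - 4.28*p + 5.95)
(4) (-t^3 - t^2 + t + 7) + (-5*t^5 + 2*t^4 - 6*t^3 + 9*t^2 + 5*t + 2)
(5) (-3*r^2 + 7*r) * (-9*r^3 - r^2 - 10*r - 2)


(1) = 2*b^3 - 16*b^2 + 46*b - 56
(2) = 5.74*l^2 - 6.53*l + 3.3
(3) = -4.15*p^3 - 0.5*p^2 + 3.4*p - 2.38
(4) = -5*t^5 + 2*t^4 - 7*t^3 + 8*t^2 + 6*t + 9
(5) = 27*r^5 - 60*r^4 + 23*r^3 - 64*r^2 - 14*r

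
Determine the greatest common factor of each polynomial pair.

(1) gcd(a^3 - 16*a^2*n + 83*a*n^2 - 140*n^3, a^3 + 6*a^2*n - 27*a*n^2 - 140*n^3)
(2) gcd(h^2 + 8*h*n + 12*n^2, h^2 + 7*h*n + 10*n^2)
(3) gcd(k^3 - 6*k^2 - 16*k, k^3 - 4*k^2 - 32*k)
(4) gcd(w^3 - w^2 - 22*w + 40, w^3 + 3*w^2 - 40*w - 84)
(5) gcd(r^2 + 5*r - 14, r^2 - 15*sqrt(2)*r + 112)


(1) = a - 5*n
(2) = h + 2*n
(3) = gcd(k*(k - 8)*(k + 2), k*(k - 8)*(k + 4)) = k^2 - 8*k
(4) = gcd((w - 4)*(w - 2)*(w + 5), (w - 6)*(w + 2)*(w + 7)) = 1
(5) = 1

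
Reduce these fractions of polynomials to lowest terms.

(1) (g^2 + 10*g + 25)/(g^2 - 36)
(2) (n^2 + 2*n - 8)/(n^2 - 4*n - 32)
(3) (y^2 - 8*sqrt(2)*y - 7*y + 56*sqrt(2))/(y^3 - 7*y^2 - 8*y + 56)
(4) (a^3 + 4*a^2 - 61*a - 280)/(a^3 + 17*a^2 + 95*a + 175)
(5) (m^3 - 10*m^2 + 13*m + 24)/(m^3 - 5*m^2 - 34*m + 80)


(1) = (g^2 + 10*g + 25)/(g^2 - 36)
(2) = (n - 2)/(n - 8)
(3) = (y - 8*sqrt(2))/(y^2 - 8)
(4) = (a - 8)/(a + 5)
(5) = (m^2 - 2*m - 3)/(m^2 + 3*m - 10)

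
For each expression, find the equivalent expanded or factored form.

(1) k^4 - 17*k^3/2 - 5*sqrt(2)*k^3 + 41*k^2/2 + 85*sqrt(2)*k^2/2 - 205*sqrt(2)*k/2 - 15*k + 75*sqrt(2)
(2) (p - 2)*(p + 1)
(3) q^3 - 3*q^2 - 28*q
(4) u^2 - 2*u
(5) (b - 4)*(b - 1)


(1) = (k - 5)*(k - 2)*(k - 3/2)*(k - 5*sqrt(2))
(2) = p^2 - p - 2
(3) = q*(q - 7)*(q + 4)
(4) = u*(u - 2)
(5) = b^2 - 5*b + 4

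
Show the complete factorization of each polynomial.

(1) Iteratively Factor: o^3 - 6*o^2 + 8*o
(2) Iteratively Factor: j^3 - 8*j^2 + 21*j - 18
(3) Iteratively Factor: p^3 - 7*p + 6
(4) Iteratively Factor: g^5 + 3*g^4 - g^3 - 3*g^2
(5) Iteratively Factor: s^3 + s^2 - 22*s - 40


(1) = (o)*(o^2 - 6*o + 8) = o*(o - 4)*(o - 2)
(2) = (j - 2)*(j^2 - 6*j + 9) = (j - 3)*(j - 2)*(j - 3)
(3) = (p + 3)*(p^2 - 3*p + 2) = (p - 2)*(p + 3)*(p - 1)
(4) = (g - 1)*(g^4 + 4*g^3 + 3*g^2) = (g - 1)*(g + 1)*(g^3 + 3*g^2) = (g - 1)*(g + 1)*(g + 3)*(g^2) = g*(g - 1)*(g + 1)*(g + 3)*(g)
(5) = (s - 5)*(s^2 + 6*s + 8) = (s - 5)*(s + 4)*(s + 2)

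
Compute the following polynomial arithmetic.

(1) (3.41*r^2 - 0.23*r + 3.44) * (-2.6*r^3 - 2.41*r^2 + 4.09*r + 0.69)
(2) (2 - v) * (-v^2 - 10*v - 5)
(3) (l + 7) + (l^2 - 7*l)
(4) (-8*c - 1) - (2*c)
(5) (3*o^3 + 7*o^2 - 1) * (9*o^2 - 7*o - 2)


(1) = -8.866*r^5 - 7.6201*r^4 + 5.5572*r^3 - 6.8782*r^2 + 13.9109*r + 2.3736
(2) = v^3 + 8*v^2 - 15*v - 10
(3) = l^2 - 6*l + 7
(4) = -10*c - 1
(5) = 27*o^5 + 42*o^4 - 55*o^3 - 23*o^2 + 7*o + 2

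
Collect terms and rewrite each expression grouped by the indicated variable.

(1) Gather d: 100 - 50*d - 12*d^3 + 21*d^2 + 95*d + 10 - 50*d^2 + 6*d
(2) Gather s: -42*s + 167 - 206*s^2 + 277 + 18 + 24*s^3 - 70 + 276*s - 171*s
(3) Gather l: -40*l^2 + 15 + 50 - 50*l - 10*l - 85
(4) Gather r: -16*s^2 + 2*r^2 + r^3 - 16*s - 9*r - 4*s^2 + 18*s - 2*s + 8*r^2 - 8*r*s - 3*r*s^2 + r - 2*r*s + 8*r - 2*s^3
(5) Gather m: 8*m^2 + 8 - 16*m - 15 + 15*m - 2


(1) = -12*d^3 - 29*d^2 + 51*d + 110
(2) = 24*s^3 - 206*s^2 + 63*s + 392
(3) = -40*l^2 - 60*l - 20
(4) = r^3 + 10*r^2 + r*(-3*s^2 - 10*s) - 2*s^3 - 20*s^2
(5) = 8*m^2 - m - 9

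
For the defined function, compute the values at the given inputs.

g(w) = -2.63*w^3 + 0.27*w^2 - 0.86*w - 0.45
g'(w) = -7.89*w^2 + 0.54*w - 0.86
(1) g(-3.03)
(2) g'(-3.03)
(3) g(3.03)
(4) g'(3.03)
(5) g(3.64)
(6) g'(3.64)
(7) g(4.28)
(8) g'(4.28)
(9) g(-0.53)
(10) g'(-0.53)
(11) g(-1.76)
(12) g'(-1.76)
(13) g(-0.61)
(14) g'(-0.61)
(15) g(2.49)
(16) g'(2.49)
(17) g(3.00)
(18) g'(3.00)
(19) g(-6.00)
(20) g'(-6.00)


(1) = 77.80
(2) = -74.93
(3) = -73.74
(4) = -71.66
(5) = -126.84
(6) = -103.43
(7) = -205.38
(8) = -143.08
(9) = 0.47
(10) = -3.36
(11) = 16.24
(12) = -26.25
(13) = 0.77
(14) = -4.13
(15) = -41.52
(16) = -48.43
(17) = -71.61
(18) = -70.25
(19) = 582.51
(20) = -288.14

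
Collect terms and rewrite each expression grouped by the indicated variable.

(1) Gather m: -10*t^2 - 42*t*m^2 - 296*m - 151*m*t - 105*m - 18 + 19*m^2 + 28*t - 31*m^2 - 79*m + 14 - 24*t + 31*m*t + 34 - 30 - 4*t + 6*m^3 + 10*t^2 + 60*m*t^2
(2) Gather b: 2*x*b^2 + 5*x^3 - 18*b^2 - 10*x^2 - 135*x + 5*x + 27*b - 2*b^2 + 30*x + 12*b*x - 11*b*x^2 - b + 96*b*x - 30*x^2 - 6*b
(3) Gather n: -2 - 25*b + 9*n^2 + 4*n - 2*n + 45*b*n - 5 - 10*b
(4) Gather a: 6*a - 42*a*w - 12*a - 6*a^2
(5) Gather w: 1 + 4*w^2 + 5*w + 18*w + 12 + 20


(1) = 6*m^3 + m^2*(-42*t - 12) + m*(60*t^2 - 120*t - 480)
(2) = b^2*(2*x - 20) + b*(-11*x^2 + 108*x + 20) + 5*x^3 - 40*x^2 - 100*x
(3) = -35*b + 9*n^2 + n*(45*b + 2) - 7
(4) = -6*a^2 + a*(-42*w - 6)
(5) = 4*w^2 + 23*w + 33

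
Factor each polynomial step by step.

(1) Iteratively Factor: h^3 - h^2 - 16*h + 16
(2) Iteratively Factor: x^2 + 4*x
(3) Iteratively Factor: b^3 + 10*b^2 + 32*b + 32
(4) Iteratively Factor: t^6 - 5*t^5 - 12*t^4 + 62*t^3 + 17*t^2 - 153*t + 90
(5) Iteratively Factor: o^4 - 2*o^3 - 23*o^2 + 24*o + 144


(1) = (h - 4)*(h^2 + 3*h - 4) = (h - 4)*(h - 1)*(h + 4)
(2) = (x + 4)*(x)
(3) = (b + 2)*(b^2 + 8*b + 16) = (b + 2)*(b + 4)*(b + 4)
(4) = (t + 2)*(t^5 - 7*t^4 + 2*t^3 + 58*t^2 - 99*t + 45) = (t + 2)*(t + 3)*(t^4 - 10*t^3 + 32*t^2 - 38*t + 15) = (t - 1)*(t + 2)*(t + 3)*(t^3 - 9*t^2 + 23*t - 15) = (t - 5)*(t - 1)*(t + 2)*(t + 3)*(t^2 - 4*t + 3) = (t - 5)*(t - 1)^2*(t + 2)*(t + 3)*(t - 3)
(5) = (o - 4)*(o^3 + 2*o^2 - 15*o - 36) = (o - 4)*(o + 3)*(o^2 - o - 12) = (o - 4)*(o + 3)^2*(o - 4)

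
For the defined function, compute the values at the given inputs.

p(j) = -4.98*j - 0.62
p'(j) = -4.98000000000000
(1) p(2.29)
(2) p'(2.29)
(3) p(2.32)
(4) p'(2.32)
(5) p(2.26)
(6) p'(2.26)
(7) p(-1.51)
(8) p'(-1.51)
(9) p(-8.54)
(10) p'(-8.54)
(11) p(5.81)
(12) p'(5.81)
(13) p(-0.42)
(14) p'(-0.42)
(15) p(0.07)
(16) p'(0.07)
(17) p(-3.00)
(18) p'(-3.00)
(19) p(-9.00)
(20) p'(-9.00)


(1) = -12.02
(2) = -4.98
(3) = -12.17
(4) = -4.98
(5) = -11.87
(6) = -4.98
(7) = 6.90
(8) = -4.98
(9) = 41.91
(10) = -4.98
(11) = -29.55
(12) = -4.98
(13) = 1.47
(14) = -4.98
(15) = -0.97
(16) = -4.98
(17) = 14.32
(18) = -4.98
(19) = 44.20
(20) = -4.98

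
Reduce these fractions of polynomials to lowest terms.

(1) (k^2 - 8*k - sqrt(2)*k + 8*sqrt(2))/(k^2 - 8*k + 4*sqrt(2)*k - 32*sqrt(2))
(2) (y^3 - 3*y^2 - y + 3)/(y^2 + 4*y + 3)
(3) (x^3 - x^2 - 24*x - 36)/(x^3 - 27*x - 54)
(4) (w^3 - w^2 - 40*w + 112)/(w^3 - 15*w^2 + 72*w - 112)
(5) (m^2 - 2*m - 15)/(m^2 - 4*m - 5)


(1) = (k - sqrt(2))/(k + 4*sqrt(2))
(2) = (y^2 - 4*y + 3)/(y + 3)
(3) = (x + 2)/(x + 3)
(4) = (w + 7)/(w - 7)
(5) = (m + 3)/(m + 1)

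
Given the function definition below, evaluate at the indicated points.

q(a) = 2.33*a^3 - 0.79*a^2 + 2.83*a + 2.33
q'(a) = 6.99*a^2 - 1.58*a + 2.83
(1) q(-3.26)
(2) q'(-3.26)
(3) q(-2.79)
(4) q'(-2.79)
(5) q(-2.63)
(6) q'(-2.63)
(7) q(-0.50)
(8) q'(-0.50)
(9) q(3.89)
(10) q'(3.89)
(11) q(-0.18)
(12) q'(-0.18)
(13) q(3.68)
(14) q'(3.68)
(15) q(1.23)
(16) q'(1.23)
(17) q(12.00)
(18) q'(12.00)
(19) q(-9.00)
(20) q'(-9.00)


(1) = -96.02
(2) = 82.27
(3) = -62.32
(4) = 61.65
(5) = -52.96
(6) = 55.33
(7) = 0.43
(8) = 5.37
(9) = 138.54
(10) = 102.46
(11) = 1.78
(12) = 3.34
(13) = 118.16
(14) = 91.68
(15) = 8.95
(16) = 11.46
(17) = 3948.77
(18) = 990.43
(19) = -1785.70
(20) = 583.24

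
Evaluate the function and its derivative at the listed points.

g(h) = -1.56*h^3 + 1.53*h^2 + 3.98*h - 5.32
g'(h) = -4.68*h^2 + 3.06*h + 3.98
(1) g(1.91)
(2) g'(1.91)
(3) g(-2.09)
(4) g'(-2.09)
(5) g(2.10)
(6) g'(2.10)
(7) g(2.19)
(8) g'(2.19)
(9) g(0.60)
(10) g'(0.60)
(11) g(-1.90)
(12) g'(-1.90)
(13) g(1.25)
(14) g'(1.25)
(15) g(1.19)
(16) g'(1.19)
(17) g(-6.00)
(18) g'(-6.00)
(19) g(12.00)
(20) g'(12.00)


(1) = -3.01
(2) = -7.25
(3) = 7.29
(4) = -22.86
(5) = -4.66
(6) = -10.23
(7) = -5.65
(8) = -11.76
(9) = -2.72
(10) = 4.13
(11) = 3.34
(12) = -18.73
(13) = -1.00
(14) = 0.49
(15) = -1.05
(16) = 0.99
(17) = 362.84
(18) = -182.86
(19) = -2432.92
(20) = -633.22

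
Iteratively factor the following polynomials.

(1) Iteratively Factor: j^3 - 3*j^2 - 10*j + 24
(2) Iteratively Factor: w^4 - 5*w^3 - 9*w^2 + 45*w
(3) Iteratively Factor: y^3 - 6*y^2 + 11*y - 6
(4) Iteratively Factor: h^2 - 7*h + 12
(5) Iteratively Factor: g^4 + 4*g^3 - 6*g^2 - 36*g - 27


(1) = (j - 4)*(j^2 + j - 6) = (j - 4)*(j - 2)*(j + 3)
(2) = (w - 3)*(w^3 - 2*w^2 - 15*w) = w*(w - 3)*(w^2 - 2*w - 15) = w*(w - 3)*(w + 3)*(w - 5)
(3) = (y - 3)*(y^2 - 3*y + 2) = (y - 3)*(y - 2)*(y - 1)
(4) = (h - 3)*(h - 4)
(5) = (g + 3)*(g^3 + g^2 - 9*g - 9) = (g + 3)^2*(g^2 - 2*g - 3) = (g - 3)*(g + 3)^2*(g + 1)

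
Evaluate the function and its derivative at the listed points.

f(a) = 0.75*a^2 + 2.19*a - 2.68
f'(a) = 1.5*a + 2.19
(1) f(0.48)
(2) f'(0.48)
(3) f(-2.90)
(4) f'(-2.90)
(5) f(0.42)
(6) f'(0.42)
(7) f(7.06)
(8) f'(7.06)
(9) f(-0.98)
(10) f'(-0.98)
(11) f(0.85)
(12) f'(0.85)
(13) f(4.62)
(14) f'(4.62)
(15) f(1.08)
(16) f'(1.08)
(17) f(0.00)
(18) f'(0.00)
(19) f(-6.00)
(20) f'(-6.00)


(1) = -1.46
(2) = 2.91
(3) = -2.72
(4) = -2.16
(5) = -1.63
(6) = 2.82
(7) = 50.16
(8) = 12.78
(9) = -4.11
(10) = 0.72
(11) = -0.28
(12) = 3.46
(13) = 23.45
(14) = 9.12
(15) = 0.56
(16) = 3.81
(17) = -2.68
(18) = 2.19
(19) = 11.18
(20) = -6.81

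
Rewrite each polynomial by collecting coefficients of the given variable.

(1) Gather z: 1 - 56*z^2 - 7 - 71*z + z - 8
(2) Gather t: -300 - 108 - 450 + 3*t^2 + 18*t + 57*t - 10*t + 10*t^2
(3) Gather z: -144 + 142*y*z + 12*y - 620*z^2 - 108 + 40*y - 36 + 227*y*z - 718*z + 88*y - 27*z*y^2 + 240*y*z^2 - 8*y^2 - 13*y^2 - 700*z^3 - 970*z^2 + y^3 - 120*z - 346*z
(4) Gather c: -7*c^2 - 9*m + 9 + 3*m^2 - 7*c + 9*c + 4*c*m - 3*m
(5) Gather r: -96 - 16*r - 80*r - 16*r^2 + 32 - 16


(1) = -56*z^2 - 70*z - 14
(2) = 13*t^2 + 65*t - 858
(3) = y^3 - 21*y^2 + 140*y - 700*z^3 + z^2*(240*y - 1590) + z*(-27*y^2 + 369*y - 1184) - 288
(4) = -7*c^2 + c*(4*m + 2) + 3*m^2 - 12*m + 9
(5) = -16*r^2 - 96*r - 80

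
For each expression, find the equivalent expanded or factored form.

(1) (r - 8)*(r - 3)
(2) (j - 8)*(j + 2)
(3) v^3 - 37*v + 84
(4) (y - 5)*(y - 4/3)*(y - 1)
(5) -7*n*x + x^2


(1) = r^2 - 11*r + 24
(2) = j^2 - 6*j - 16
(3) = (v - 4)*(v - 3)*(v + 7)
(4) = y^3 - 22*y^2/3 + 13*y - 20/3
(5) = x*(-7*n + x)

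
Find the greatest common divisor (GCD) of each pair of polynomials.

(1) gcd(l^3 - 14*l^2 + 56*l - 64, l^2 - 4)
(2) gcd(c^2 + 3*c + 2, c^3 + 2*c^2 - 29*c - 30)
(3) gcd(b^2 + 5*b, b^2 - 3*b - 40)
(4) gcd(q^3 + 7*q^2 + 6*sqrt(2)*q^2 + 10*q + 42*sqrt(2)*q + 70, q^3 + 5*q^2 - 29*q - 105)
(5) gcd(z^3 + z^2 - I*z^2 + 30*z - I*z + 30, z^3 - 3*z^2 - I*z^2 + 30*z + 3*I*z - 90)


(1) = l - 2
(2) = gcd((c + 1)*(c + 2), (c - 5)*(c + 1)*(c + 6)) = c + 1
(3) = b + 5
(4) = gcd((q + 7)*(q + sqrt(2))*(q + 5*sqrt(2)), (q - 5)*(q + 3)*(q + 7)) = q + 7
(5) = z^2 - I*z + 30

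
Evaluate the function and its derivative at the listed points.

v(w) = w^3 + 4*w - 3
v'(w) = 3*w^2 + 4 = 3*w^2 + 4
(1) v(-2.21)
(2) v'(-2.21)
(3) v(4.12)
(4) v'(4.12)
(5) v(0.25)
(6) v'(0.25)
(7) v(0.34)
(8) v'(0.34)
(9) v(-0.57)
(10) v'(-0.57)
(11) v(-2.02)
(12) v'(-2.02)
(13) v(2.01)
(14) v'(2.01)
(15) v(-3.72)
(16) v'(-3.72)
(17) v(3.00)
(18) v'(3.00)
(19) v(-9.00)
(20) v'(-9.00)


(1) = -22.63
(2) = 18.65
(3) = 83.41
(4) = 54.92
(5) = -1.98
(6) = 4.19
(7) = -1.60
(8) = 4.35
(9) = -5.47
(10) = 4.97
(11) = -19.32
(12) = 16.24
(13) = 13.16
(14) = 16.12
(15) = -69.36
(16) = 45.52
(17) = 36.00
(18) = 31.00
(19) = -768.00
(20) = 247.00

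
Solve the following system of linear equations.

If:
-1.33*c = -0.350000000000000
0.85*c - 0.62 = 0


Then:
No Solution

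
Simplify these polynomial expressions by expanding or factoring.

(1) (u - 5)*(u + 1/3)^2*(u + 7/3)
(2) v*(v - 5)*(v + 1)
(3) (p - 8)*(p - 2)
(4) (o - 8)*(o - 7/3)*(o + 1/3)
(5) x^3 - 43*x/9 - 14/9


(1) = u^4 - 2*u^3 - 40*u^2/3 - 218*u/27 - 35/27
(2) = v^3 - 4*v^2 - 5*v
(3) = p^2 - 10*p + 16
(4) = o^3 - 10*o^2 + 137*o/9 + 56/9
(5) = (x - 7/3)*(x + 1/3)*(x + 2)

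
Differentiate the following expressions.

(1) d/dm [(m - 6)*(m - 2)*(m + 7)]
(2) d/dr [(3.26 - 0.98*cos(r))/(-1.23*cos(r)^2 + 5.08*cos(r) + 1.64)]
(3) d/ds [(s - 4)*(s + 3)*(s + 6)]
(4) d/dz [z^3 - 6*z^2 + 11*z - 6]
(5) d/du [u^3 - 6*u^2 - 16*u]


(1) = 3*m^2 - 2*m - 44
(2) = (1.2054*cos(r)^2 - 8.0196*cos(r) + 18.168)*sin(r)/(1.5129*cos(r)^4 - 12.4968*cos(r)^3 + 21.772*cos(r)^2 + 16.6624*cos(r) + 2.6896)
(3) = 3*s^2 + 10*s - 18
(4) = 3*z^2 - 12*z + 11
(5) = 3*u^2 - 12*u - 16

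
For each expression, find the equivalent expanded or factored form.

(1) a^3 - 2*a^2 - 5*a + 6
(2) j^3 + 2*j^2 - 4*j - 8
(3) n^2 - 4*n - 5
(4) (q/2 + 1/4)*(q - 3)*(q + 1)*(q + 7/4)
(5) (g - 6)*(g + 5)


(1) = (a - 3)*(a - 1)*(a + 2)
(2) = (j - 2)*(j + 2)^2
(3) = (n - 5)*(n + 1)
(4) = q^4/2 + q^3/8 - 53*q^2/16 - 17*q/4 - 21/16
(5) = g^2 - g - 30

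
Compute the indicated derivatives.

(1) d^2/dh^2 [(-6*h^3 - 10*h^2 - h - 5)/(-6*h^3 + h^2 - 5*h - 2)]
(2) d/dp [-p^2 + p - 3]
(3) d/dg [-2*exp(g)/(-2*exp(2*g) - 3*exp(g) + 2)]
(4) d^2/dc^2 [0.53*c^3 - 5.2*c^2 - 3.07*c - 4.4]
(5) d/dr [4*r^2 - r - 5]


(1) = 6*(132*h^6 - 144*h^5 - 90*h^4 - 299*h^3 + 211*h^2 - 59*h + 55)/(216*h^9 - 108*h^8 + 558*h^7 + 35*h^6 + 393*h^5 + 291*h^4 + 137*h^3 + 138*h^2 + 60*h + 8)
(2) = 1 - 2*p
(3) = -4*(exp(2*g) + 1)*exp(g)/(4*exp(4*g) + 12*exp(3*g) + exp(2*g) - 12*exp(g) + 4)
(4) = 3.18*c - 10.4
(5) = 8*r - 1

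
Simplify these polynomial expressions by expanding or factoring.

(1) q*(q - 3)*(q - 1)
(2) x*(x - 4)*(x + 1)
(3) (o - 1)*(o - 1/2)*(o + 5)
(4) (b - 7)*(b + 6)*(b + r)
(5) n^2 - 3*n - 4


(1) = q^3 - 4*q^2 + 3*q
(2) = x^3 - 3*x^2 - 4*x
(3) = o^3 + 7*o^2/2 - 7*o + 5/2
(4) = b^3 + b^2*r - b^2 - b*r - 42*b - 42*r
(5) = (n - 4)*(n + 1)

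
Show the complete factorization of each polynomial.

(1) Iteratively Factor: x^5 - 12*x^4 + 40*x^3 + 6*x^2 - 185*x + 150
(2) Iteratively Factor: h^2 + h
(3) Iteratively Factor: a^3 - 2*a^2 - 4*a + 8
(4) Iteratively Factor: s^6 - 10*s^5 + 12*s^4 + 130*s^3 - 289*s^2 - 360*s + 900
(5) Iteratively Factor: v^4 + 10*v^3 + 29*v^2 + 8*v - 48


(1) = (x - 5)*(x^4 - 7*x^3 + 5*x^2 + 31*x - 30) = (x - 5)*(x + 2)*(x^3 - 9*x^2 + 23*x - 15) = (x - 5)*(x - 3)*(x + 2)*(x^2 - 6*x + 5) = (x - 5)^2*(x - 3)*(x + 2)*(x - 1)
(2) = (h + 1)*(h)
(3) = (a + 2)*(a^2 - 4*a + 4) = (a - 2)*(a + 2)*(a - 2)
(4) = (s - 5)*(s^5 - 5*s^4 - 13*s^3 + 65*s^2 + 36*s - 180) = (s - 5)*(s + 3)*(s^4 - 8*s^3 + 11*s^2 + 32*s - 60) = (s - 5)*(s - 3)*(s + 3)*(s^3 - 5*s^2 - 4*s + 20) = (s - 5)^2*(s - 3)*(s + 3)*(s^2 - 4) = (s - 5)^2*(s - 3)*(s - 2)*(s + 3)*(s + 2)
(5) = (v - 1)*(v^3 + 11*v^2 + 40*v + 48) = (v - 1)*(v + 4)*(v^2 + 7*v + 12) = (v - 1)*(v + 4)^2*(v + 3)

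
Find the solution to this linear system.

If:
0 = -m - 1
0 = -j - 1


Then:
j = -1
m = -1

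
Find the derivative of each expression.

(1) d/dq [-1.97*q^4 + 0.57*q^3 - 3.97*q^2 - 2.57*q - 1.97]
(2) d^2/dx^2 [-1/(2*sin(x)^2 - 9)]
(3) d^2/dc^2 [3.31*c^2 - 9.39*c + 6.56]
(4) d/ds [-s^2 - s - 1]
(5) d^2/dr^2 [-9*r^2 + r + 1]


(1) = -7.88*q^3 + 1.71*q^2 - 7.94*q - 2.57
(2) = 4*(4*sin(x)^4 + 12*sin(x)^2 - 9)/(2*sin(x)^2 - 9)^3
(3) = 6.62000000000000
(4) = -2*s - 1
(5) = -18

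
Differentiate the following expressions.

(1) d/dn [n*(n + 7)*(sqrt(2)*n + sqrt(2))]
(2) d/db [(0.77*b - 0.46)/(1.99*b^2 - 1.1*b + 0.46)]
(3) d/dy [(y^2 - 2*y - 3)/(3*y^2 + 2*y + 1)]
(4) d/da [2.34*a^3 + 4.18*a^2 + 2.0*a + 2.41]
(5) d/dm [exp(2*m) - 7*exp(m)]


(1) = sqrt(2)*(3*n^2 + 16*n + 7)
(2) = (-1.5323*b^2 + 1.8308*b - 0.1518)/(3.9601*b^4 - 4.378*b^3 + 3.0408*b^2 - 1.012*b + 0.2116)
(3) = 4*(2*y^2 + 5*y + 1)/(9*y^4 + 12*y^3 + 10*y^2 + 4*y + 1)
(4) = 7.02*a^2 + 8.36*a + 2.0
(5) = (2*exp(m) - 7)*exp(m)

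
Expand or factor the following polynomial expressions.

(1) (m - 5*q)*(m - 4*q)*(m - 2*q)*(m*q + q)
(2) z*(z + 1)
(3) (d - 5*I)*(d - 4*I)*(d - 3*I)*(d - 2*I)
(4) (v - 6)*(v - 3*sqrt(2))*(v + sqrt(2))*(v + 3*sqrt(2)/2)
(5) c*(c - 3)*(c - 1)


(1) = m^4*q - 11*m^3*q^2 + m^3*q + 38*m^2*q^3 - 11*m^2*q^2 - 40*m*q^4 + 38*m*q^3 - 40*q^4
(2) = z^2 + z
(3) = d^4 - 14*I*d^3 - 71*d^2 + 154*I*d + 120
(4) = v^4 - 6*v^3 - sqrt(2)*v^3/2 - 12*v^2 + 3*sqrt(2)*v^2 - 9*sqrt(2)*v + 72*v + 54*sqrt(2)
(5) = c^3 - 4*c^2 + 3*c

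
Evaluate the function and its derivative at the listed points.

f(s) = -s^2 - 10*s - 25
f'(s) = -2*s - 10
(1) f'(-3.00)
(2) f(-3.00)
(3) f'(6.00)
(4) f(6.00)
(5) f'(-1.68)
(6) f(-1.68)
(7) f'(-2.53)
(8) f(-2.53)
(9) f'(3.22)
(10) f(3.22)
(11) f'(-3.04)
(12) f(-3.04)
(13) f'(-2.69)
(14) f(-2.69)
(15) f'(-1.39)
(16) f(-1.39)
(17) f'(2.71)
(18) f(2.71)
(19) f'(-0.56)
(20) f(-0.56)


(1) = -4.00
(2) = -4.00
(3) = -22.00
(4) = -121.00
(5) = -6.64
(6) = -11.02
(7) = -4.94
(8) = -6.10
(9) = -16.44
(10) = -67.57
(11) = -3.92
(12) = -3.84
(13) = -4.62
(14) = -5.34
(15) = -7.22
(16) = -13.03
(17) = -15.42
(18) = -59.44
(19) = -8.88
(20) = -19.71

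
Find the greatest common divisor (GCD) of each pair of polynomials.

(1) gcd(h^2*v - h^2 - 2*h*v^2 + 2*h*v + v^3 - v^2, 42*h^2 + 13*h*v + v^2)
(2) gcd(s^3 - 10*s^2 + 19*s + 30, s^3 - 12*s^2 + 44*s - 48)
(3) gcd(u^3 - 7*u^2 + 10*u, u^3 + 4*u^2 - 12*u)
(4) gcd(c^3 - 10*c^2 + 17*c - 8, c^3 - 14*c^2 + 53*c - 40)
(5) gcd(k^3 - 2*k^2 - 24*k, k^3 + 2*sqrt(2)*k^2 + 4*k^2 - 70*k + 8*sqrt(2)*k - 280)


(1) = 1
(2) = gcd((s - 6)*(s - 5)*(s + 1), (s - 6)*(s - 4)*(s - 2)) = s - 6
(3) = gcd(u*(u - 5)*(u - 2), u*(u - 2)*(u + 6)) = u^2 - 2*u
(4) = c^2 - 9*c + 8
(5) = k + 4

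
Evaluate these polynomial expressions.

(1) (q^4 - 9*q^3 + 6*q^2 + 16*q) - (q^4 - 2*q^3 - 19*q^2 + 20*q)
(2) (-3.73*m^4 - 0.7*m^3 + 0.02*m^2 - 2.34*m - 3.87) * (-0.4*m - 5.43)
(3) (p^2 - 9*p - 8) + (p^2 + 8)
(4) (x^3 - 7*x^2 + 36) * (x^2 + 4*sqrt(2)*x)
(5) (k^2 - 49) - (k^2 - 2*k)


(1) = -7*q^3 + 25*q^2 - 4*q
(2) = 1.492*m^5 + 20.5339*m^4 + 3.793*m^3 + 0.8274*m^2 + 14.2542*m + 21.0141
(3) = 2*p^2 - 9*p
(4) = x^5 - 7*x^4 + 4*sqrt(2)*x^4 - 28*sqrt(2)*x^3 + 36*x^2 + 144*sqrt(2)*x
(5) = 2*k - 49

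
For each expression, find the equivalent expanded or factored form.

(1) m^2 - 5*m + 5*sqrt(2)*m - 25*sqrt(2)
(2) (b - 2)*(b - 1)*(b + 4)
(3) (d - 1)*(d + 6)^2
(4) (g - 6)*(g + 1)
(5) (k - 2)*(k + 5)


(1) = (m - 5)*(m + 5*sqrt(2))
(2) = b^3 + b^2 - 10*b + 8
(3) = d^3 + 11*d^2 + 24*d - 36
(4) = g^2 - 5*g - 6
(5) = k^2 + 3*k - 10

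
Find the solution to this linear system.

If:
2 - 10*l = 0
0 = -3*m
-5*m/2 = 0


Then:
l = 1/5
m = 0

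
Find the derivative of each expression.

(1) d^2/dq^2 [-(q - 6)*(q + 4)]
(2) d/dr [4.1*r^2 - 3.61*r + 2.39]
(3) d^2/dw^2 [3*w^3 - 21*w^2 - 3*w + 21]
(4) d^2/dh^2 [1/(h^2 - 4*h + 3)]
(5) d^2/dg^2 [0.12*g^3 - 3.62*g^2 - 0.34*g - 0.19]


(1) = -2
(2) = 8.2*r - 3.61
(3) = 18*w - 42
(4) = 2*(-h^2 + 4*h + 4*(h - 2)^2 - 3)/(h^2 - 4*h + 3)^3
(5) = 0.72*g - 7.24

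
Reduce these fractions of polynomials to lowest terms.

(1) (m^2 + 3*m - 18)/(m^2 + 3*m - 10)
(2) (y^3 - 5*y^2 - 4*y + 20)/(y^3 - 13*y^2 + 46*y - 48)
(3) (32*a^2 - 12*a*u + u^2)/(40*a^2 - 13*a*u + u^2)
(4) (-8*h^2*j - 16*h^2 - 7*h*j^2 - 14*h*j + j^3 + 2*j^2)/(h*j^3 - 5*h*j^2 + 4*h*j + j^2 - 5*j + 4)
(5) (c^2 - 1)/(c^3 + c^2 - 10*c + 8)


(1) = (m^2 + 3*m - 18)/(m^2 + 3*m - 10)
(2) = (y^2 - 3*y - 10)/(y^2 - 11*y + 24)
(3) = (-4*a + u)/(-5*a + u)
(4) = (-8*h^2*j - 16*h^2 - 7*h*j^2 - 14*h*j + j^3 + 2*j^2)/(h*j^3 - 5*h*j^2 + 4*h*j + j^2 - 5*j + 4)
(5) = (c + 1)/(c^2 + 2*c - 8)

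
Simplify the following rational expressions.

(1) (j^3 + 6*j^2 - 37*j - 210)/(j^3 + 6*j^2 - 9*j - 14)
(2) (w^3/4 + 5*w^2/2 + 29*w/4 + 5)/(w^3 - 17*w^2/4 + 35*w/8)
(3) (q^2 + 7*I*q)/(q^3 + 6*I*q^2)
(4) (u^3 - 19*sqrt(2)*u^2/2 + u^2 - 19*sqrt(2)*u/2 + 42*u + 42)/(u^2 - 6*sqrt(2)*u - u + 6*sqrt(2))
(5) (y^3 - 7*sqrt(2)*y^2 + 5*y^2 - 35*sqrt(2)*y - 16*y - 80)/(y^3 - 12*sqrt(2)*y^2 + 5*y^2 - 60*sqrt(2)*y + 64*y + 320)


(1) = (j^2 - j - 30)/(j^2 - j - 2)
(2) = (2*w^3 + 20*w^2 + 58*w + 40)/(8*w^3 - 34*w^2 + 35*w)
(3) = (q + 7*I)/(q^2 + 6*I*q)
(4) = (2*u^2 + u*(2 - 7*sqrt(2)) - 7*sqrt(2))/(2*u - 2)
(5) = (y + sqrt(2))/(y - 4*sqrt(2))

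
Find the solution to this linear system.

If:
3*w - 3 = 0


Then:
w = 1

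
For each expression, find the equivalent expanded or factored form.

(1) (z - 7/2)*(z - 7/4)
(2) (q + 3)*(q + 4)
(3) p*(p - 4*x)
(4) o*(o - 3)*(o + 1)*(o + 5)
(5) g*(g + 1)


(1) = z^2 - 21*z/4 + 49/8
(2) = q^2 + 7*q + 12
(3) = p^2 - 4*p*x
(4) = o^4 + 3*o^3 - 13*o^2 - 15*o
(5) = g^2 + g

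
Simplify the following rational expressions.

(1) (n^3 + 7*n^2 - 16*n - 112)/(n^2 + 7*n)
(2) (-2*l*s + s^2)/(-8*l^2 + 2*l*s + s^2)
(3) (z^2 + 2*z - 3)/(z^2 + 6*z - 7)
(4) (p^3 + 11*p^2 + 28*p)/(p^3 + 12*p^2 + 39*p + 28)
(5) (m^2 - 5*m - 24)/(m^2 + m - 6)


(1) = (n^2 - 16)/n
(2) = s/(4*l + s)
(3) = (z + 3)/(z + 7)
(4) = p/(p + 1)
(5) = (m - 8)/(m - 2)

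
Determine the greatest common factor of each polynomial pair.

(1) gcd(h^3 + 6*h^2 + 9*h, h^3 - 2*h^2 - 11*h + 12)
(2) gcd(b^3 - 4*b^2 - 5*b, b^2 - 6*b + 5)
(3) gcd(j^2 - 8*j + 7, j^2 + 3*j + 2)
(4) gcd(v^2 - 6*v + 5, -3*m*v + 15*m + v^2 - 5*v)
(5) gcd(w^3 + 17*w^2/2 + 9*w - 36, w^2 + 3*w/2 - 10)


(1) = h + 3
(2) = b - 5
(3) = gcd((j - 7)*(j - 1), (j + 1)*(j + 2)) = 1
(4) = v - 5
(5) = w + 4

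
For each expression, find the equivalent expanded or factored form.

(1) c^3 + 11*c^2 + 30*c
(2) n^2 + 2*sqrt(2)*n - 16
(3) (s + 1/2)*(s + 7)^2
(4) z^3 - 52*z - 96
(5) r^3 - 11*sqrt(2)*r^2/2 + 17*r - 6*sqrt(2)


(1) = c*(c + 5)*(c + 6)
(2) = (n - 2*sqrt(2))*(n + 4*sqrt(2))
(3) = s^3 + 29*s^2/2 + 56*s + 49/2
(4) = (z - 8)*(z + 2)*(z + 6)
(5) = (r - 3*sqrt(2))*(r - 2*sqrt(2))*(r - sqrt(2)/2)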